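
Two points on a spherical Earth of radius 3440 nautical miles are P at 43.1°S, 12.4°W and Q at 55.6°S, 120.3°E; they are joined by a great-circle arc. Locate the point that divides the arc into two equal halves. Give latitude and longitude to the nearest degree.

≈ 70°S, 38°E

From cos δ = sin φ₁ sin φ₂ + cos φ₁ cos φ₂ cos Δλ, the central angle is δ ≈ 1.283 rad (73.5°).
Interpolate at f = 1/2 with slerp weights a = sin((1−f)δ)/sin δ ≈ 0.624, b = sin(fδ)/sin δ ≈ 0.624.
p = a·p₁ + b·p₂ ≈ (0.267, 0.207, -0.941); φ = arcsin(p_z) ≈ -70.26°, λ = atan2(p_y, p_x) ≈ 37.71°.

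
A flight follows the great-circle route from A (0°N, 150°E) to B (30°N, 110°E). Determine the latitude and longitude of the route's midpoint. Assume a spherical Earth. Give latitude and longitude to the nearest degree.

From cos δ = sin φ₁ sin φ₂ + cos φ₁ cos φ₂ cos Δλ, the central angle is δ ≈ 0.845 rad (48.4°).
Interpolate at f = 1/2 with slerp weights a = sin((1−f)δ)/sin δ ≈ 0.548, b = sin(fδ)/sin δ ≈ 0.548.
p = a·p₁ + b·p₂ ≈ (-0.637, 0.720, 0.274); φ = arcsin(p_z) ≈ 15.91°, λ = atan2(p_y, p_x) ≈ 131.50°.

≈ (16°N, 131°E)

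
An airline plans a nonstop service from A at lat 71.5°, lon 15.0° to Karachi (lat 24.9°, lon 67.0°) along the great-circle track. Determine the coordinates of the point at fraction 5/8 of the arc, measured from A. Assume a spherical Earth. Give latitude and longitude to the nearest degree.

Write both endpoints as unit vectors p₁, p₂ with components (cos φ cos λ, cos φ sin λ, sin φ).
The central angle between the endpoints is δ = arccos(p₁·p₂) ≈ 0.956 rad (54.8°).
Interpolate at f = 5/8 with slerp weights a = sin((1−f)δ)/sin δ ≈ 0.430, b = sin(fδ)/sin δ ≈ 0.689.
p = a·p₁ + b·p₂ ≈ (0.376, 0.610, 0.697); φ = arcsin(p_z) ≈ 44.22°, λ = atan2(p_y, p_x) ≈ 58.38°.

≈ lat 44°, lon 58°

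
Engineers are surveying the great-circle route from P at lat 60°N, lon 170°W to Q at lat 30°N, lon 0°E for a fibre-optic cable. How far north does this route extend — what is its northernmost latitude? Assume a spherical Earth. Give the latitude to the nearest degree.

≈ 86°N

The great circle lies in the plane with unit normal n̂ = (p₁ × p₂)/|p₁ × p₂|.
Here n̂_z ≈ +0.075; the vertex latitude is φ_max = arccos|n̂_z| ≈ 85.7°.
Check via Clairaut: cos φ_max = |cos φ₁| · sin C = cos(60.0°)·sin(8.6°) ≈ 0.075, again giving ≈ 85.7°.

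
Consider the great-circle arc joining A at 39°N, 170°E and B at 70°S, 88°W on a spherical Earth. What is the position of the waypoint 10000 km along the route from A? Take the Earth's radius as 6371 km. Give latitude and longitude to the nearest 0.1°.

≈ 44.2°S, 152.3°W

Write both endpoints as unit vectors p₁, p₂ with components (cos φ cos λ, cos φ sin λ, sin φ).
The central angle between the endpoints is δ = arccos(p₁·p₂) ≈ 2.274 rad (130.3°). The total great-circle distance is δ·R ≈ 2.274 × 6371 ≈ 14487 km, so the target fraction is f = 10000/14487 ≈ 0.690.
Interpolate at f ≈ 0.690 with slerp weights a = sin((1−f)δ)/sin δ ≈ 0.849, b = sin(fδ)/sin δ ≈ 1.311.
p = a·p₁ + b·p₂ ≈ (-0.634, -0.334, -0.698); φ = arcsin(p_z) ≈ -44.24°, λ = atan2(p_y, p_x) ≈ -152.25°.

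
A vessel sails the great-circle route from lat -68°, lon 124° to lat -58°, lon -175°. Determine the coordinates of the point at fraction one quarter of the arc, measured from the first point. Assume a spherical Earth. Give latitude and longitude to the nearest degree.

≈ lat -68°, lon 143°

The haversine formula gives a central angle δ ≈ 0.490 rad (28.1°) between the endpoints.
Interpolate at f = 1/4 with slerp weights a = sin((1−f)δ)/sin δ ≈ 0.763, b = sin(fδ)/sin δ ≈ 0.260.
p = a·p₁ + b·p₂ ≈ (-0.297, 0.225, -0.928); φ = arcsin(p_z) ≈ -68.12°, λ = atan2(p_y, p_x) ≈ 142.84°.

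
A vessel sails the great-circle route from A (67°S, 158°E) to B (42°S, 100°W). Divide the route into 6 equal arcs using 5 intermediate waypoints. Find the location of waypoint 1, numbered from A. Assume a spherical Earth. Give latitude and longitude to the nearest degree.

≈ (70°S, 178°W)

Write both endpoints as unit vectors p₁, p₂ with components (cos φ cos λ, cos φ sin λ, sin φ).
The central angle between the endpoints is δ = arccos(p₁·p₂) ≈ 0.982 rad (56.3°).
Interpolate at f = 1/6 with slerp weights a = sin((1−f)δ)/sin δ ≈ 0.878, b = sin(fδ)/sin δ ≈ 0.196.
p = a·p₁ + b·p₂ ≈ (-0.343, -0.015, -0.939); φ = arcsin(p_z) ≈ -69.90°, λ = atan2(p_y, p_x) ≈ -177.52°.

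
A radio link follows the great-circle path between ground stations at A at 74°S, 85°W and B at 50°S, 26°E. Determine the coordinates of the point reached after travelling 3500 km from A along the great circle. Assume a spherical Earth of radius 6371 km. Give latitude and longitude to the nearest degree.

≈ 65°S, 13°E

Write both endpoints as unit vectors p₁, p₂ with components (cos φ cos λ, cos φ sin λ, sin φ).
The central angle between the endpoints is δ = arccos(p₁·p₂) ≈ 0.833 rad (47.7°). The total great-circle distance is δ·R ≈ 0.833 × 6371 ≈ 5305 km, so the target fraction is f = 3500/5305 ≈ 0.660.
Interpolate at f ≈ 0.660 with slerp weights a = sin((1−f)δ)/sin δ ≈ 0.378, b = sin(fδ)/sin δ ≈ 0.706.
p = a·p₁ + b·p₂ ≈ (0.417, 0.095, -0.904); φ = arcsin(p_z) ≈ -64.69°, λ = atan2(p_y, p_x) ≈ 12.85°.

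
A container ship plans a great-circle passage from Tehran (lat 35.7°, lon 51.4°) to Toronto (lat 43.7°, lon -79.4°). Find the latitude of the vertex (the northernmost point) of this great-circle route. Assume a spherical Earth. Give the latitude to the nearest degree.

The great circle lies in the plane with unit normal n̂ = (p₁ × p₂)/|p₁ × p₂|.
Here n̂_z ≈ -0.445; the vertex latitude is φ_max = arccos|n̂_z| ≈ 63.6°.

≈ 64°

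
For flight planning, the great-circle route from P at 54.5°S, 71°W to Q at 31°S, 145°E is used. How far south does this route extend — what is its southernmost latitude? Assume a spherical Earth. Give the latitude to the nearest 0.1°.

≈ 73.0°S

The great circle lies in the plane with unit normal n̂ = (p₁ × p₂)/|p₁ × p₂|.
Here n̂_z ≈ -0.293; the vertex latitude is φ_max = arccos|n̂_z| ≈ 73.0°.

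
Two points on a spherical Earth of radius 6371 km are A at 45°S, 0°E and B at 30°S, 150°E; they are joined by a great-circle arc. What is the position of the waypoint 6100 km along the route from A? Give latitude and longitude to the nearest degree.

≈ 68°S, 107°E

Convert each endpoint to a unit vector on the sphere (x = cos φ cos λ, y = cos φ sin λ, z = sin φ).
The central angle between the endpoints is δ = arccos(p₁·p₂) ≈ 1.749 rad (100.2°). The total great-circle distance is δ·R ≈ 1.749 × 6371 ≈ 11140 km, so the target fraction is f = 6100/11140 ≈ 0.548.
Interpolate at f ≈ 0.548 with slerp weights a = sin((1−f)δ)/sin δ ≈ 0.722, b = sin(fδ)/sin δ ≈ 0.831.
p = a·p₁ + b·p₂ ≈ (-0.112, 0.360, -0.926); φ = arcsin(p_z) ≈ -67.86°, λ = atan2(p_y, p_x) ≈ 107.33°.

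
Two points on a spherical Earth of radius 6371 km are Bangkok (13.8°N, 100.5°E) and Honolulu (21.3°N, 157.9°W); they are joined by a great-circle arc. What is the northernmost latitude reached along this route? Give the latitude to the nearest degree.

≈ 27°N

The great circle lies in the plane with unit normal n̂ = (p₁ × p₂)/|p₁ × p₂|.
Here n̂_z ≈ +0.890; the vertex latitude is φ_max = arccos|n̂_z| ≈ 27.1°.
Check via Clairaut: cos φ_max = |cos φ₁| · sin C = cos(13.8°)·sin(66.5°) ≈ 0.890, again giving ≈ 27.1°.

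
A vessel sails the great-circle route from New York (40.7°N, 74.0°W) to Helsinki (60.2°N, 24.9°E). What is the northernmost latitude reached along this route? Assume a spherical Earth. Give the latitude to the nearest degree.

The great circle lies in the plane with unit normal n̂ = (p₁ × p₂)/|p₁ × p₂|.
Here n̂_z ≈ +0.432; the vertex latitude is φ_max = arccos|n̂_z| ≈ 64.4°.
Check via Clairaut: cos φ_max = |cos φ₁| · sin C = cos(40.7°)·sin(34.7°) ≈ 0.432, again giving ≈ 64.4°.

≈ 64°N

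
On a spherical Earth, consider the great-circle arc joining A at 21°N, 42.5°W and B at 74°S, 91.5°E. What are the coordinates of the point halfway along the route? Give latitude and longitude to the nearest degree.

Convert each endpoint to a unit vector on the sphere (x = cos φ cos λ, y = cos φ sin λ, z = sin φ).
The central angle between the endpoints is δ = arccos(p₁·p₂) ≈ 2.121 rad (121.5°).
Interpolate at f = 1/2 with slerp weights a = sin((1−f)δ)/sin δ ≈ 1.024, b = sin(fδ)/sin δ ≈ 1.024.
p = a·p₁ + b·p₂ ≈ (0.697, -0.364, -0.617); φ = arcsin(p_z) ≈ -38.13°, λ = atan2(p_y, p_x) ≈ -27.54°.

≈ 38°S, 28°W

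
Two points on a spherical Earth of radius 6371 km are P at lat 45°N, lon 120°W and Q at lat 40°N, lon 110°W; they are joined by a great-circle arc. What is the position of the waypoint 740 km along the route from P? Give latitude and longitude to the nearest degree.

Write both endpoints as unit vectors p₁, p₂ with components (cos φ cos λ, cos φ sin λ, sin φ).
The central angle between the endpoints is δ = arccos(p₁·p₂) ≈ 0.155 rad (8.9°). The total great-circle distance is δ·R ≈ 0.155 × 6371 ≈ 989 km, so the target fraction is f = 740/989 ≈ 0.748.
Interpolate at f ≈ 0.748 with slerp weights a = sin((1−f)δ)/sin δ ≈ 0.253, b = sin(fδ)/sin δ ≈ 0.749.
p = a·p₁ + b·p₂ ≈ (-0.286, -0.694, 0.661); φ = arcsin(p_z) ≈ 41.34°, λ = atan2(p_y, p_x) ≈ -112.37°.

≈ lat 41°N, lon 112°W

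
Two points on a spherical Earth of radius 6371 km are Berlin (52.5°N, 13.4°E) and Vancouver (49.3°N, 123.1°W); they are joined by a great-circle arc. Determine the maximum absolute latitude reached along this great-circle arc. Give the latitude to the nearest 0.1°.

≈ 73.3°N

The great circle lies in the plane with unit normal n̂ = (p₁ × p₂)/|p₁ × p₂|.
Here n̂_z ≈ -0.288; the vertex latitude is φ_max = arccos|n̂_z| ≈ 73.3°.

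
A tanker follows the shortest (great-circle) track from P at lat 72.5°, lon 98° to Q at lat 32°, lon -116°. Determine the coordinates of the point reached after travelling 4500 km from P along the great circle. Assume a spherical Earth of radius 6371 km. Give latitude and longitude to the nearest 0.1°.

From cos δ = sin φ₁ sin φ₂ + cos φ₁ cos φ₂ cos Δλ, the central angle is δ ≈ 1.272 rad (72.9°). The total great-circle distance is δ·R ≈ 1.272 × 6371 ≈ 8107 km, so the target fraction is f = 4500/8107 ≈ 0.555.
Interpolate at f ≈ 0.555 with slerp weights a = sin((1−f)δ)/sin δ ≈ 0.561, b = sin(fδ)/sin δ ≈ 0.679.
p = a·p₁ + b·p₂ ≈ (-0.276, -0.350, 0.895); φ = arcsin(p_z) ≈ 63.51°, λ = atan2(p_y, p_x) ≈ -128.21°.

≈ lat 63.5°, lon -128.2°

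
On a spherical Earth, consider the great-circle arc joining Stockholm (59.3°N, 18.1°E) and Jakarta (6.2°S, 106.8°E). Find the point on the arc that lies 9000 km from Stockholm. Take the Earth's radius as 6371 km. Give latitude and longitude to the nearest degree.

From cos δ = sin φ₁ sin φ₂ + cos φ₁ cos φ₂ cos Δλ, the central angle is δ ≈ 1.652 rad (94.7°). The total great-circle distance is δ·R ≈ 1.652 × 6371 ≈ 10526 km, so the target fraction is f = 9000/10526 ≈ 0.855.
Interpolate at f ≈ 0.855 with slerp weights a = sin((1−f)δ)/sin δ ≈ 0.238, b = sin(fδ)/sin δ ≈ 0.991.
p = a·p₁ + b·p₂ ≈ (-0.169, 0.981, 0.098); φ = arcsin(p_z) ≈ 5.61°, λ = atan2(p_y, p_x) ≈ 99.79°.

≈ 6°N, 100°E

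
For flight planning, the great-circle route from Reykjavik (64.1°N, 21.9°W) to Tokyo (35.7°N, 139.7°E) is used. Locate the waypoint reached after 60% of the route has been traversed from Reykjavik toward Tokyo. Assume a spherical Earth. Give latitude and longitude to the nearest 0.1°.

≈ 66.7°N, 128.9°E

Write both endpoints as unit vectors p₁, p₂ with components (cos φ cos λ, cos φ sin λ, sin φ).
The central angle between the endpoints is δ = arccos(p₁·p₂) ≈ 1.381 rad (79.1°).
Interpolate at f = 0.60 with slerp weights a = sin((1−f)δ)/sin δ ≈ 0.534, b = sin(fδ)/sin δ ≈ 0.751.
p = a·p₁ + b·p₂ ≈ (-0.248, 0.307, 0.919); φ = arcsin(p_z) ≈ 66.74°, λ = atan2(p_y, p_x) ≈ 128.95°.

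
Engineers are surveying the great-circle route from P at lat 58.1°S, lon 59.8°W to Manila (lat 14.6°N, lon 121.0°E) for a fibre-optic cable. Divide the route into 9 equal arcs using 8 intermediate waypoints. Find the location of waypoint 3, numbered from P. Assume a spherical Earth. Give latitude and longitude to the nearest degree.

≈ lat 76°S, lon 124°E

Convert each endpoint to a unit vector on the sphere (x = cos φ cos λ, y = cos φ sin λ, z = sin φ).
The central angle between the endpoints is δ = arccos(p₁·p₂) ≈ 2.382 rad (136.5°).
Interpolate at f = 3/9 with slerp weights a = sin((1−f)δ)/sin δ ≈ 1.452, b = sin(fδ)/sin δ ≈ 1.036.
p = a·p₁ + b·p₂ ≈ (-0.130, 0.196, -0.972); φ = arcsin(p_z) ≈ -76.38°, λ = atan2(p_y, p_x) ≈ 123.61°.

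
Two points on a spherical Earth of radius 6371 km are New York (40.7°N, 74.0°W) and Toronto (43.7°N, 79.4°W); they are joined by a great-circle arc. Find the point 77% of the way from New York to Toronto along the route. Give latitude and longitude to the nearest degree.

Convert each endpoint to a unit vector on the sphere (x = cos φ cos λ, y = cos φ sin λ, z = sin φ).
The central angle between the endpoints is δ = arccos(p₁·p₂) ≈ 0.087 rad (5.0°).
Interpolate at f = 0.77 with slerp weights a = sin((1−f)δ)/sin δ ≈ 0.230, b = sin(fδ)/sin δ ≈ 0.770.
p = a·p₁ + b·p₂ ≈ (0.151, -0.715, 0.682); φ = arcsin(p_z) ≈ 43.03°, λ = atan2(p_y, p_x) ≈ -78.11°.

≈ 43°N, 78°W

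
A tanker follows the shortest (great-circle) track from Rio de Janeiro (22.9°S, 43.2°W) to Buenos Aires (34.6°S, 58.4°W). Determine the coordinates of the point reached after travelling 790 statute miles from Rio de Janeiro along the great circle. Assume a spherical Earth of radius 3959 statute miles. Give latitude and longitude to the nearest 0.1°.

Write both endpoints as unit vectors p₁, p₂ with components (cos φ cos λ, cos φ sin λ, sin φ).
The central angle between the endpoints is δ = arccos(p₁·p₂) ≈ 0.309 rad (17.7°). The total great-circle distance is δ·R ≈ 0.309 × 3959 ≈ 1223 mi, so the target fraction is f = 790/1223 ≈ 0.646.
Interpolate at f ≈ 0.646 with slerp weights a = sin((1−f)δ)/sin δ ≈ 0.359, b = sin(fδ)/sin δ ≈ 0.652.
p = a·p₁ + b·p₂ ≈ (0.522, -0.684, -0.510); φ = arcsin(p_z) ≈ -30.66°, λ = atan2(p_y, p_x) ≈ -52.62°.

≈ 30.7°S, 52.6°W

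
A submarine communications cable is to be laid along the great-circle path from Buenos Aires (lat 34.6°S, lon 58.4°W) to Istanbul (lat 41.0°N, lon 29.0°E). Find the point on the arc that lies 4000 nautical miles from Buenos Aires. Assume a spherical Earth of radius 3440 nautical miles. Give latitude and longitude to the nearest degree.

The haversine formula gives a central angle δ ≈ 1.922 rad (110.1°) between the endpoints. The total great-circle distance is δ·R ≈ 1.922 × 3440 ≈ 6613 nmi, so the target fraction is f = 4000/6613 ≈ 0.605.
Interpolate at f ≈ 0.605 with slerp weights a = sin((1−f)δ)/sin δ ≈ 0.733, b = sin(fδ)/sin δ ≈ 0.978.
p = a·p₁ + b·p₂ ≈ (0.962, -0.156, 0.225); φ = arcsin(p_z) ≈ 13.00°, λ = atan2(p_y, p_x) ≈ -9.24°.

≈ lat 13°N, lon 9°W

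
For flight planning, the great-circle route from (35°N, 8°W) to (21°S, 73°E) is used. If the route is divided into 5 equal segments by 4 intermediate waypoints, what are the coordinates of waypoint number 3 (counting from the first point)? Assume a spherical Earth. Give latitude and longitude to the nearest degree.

≈ (3°N, 43°E)

Write both endpoints as unit vectors p₁, p₂ with components (cos φ cos λ, cos φ sin λ, sin φ).
The central angle between the endpoints is δ = arccos(p₁·p₂) ≈ 1.657 rad (94.9°).
Interpolate at f = 3/5 with slerp weights a = sin((1−f)δ)/sin δ ≈ 0.618, b = sin(fδ)/sin δ ≈ 0.841.
p = a·p₁ + b·p₂ ≈ (0.731, 0.681, 0.053); φ = arcsin(p_z) ≈ 3.02°, λ = atan2(p_y, p_x) ≈ 42.98°.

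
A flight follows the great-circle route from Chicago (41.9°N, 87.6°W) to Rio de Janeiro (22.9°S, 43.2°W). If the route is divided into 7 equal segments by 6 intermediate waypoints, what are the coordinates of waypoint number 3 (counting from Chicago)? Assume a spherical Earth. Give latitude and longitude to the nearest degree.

From cos δ = sin φ₁ sin φ₂ + cos φ₁ cos φ₂ cos Δλ, the central angle is δ ≈ 1.339 rad (76.7°).
Interpolate at f = 3/7 with slerp weights a = sin((1−f)δ)/sin δ ≈ 0.712, b = sin(fδ)/sin δ ≈ 0.558.
p = a·p₁ + b·p₂ ≈ (0.397, -0.881, 0.258); φ = arcsin(p_z) ≈ 14.96°, λ = atan2(p_y, p_x) ≈ -65.76°.

≈ 15°N, 66°W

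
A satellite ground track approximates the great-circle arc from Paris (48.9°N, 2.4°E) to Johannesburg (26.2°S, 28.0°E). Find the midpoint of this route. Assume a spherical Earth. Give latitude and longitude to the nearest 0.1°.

≈ 11.6°N, 17.2°E

Write both endpoints as unit vectors p₁, p₂ with components (cos φ cos λ, cos φ sin λ, sin φ).
The central angle between the endpoints is δ = arccos(p₁·p₂) ≈ 1.370 rad (78.5°).
Interpolate at f = 1/2 with slerp weights a = sin((1−f)δ)/sin δ ≈ 0.646, b = sin(fδ)/sin δ ≈ 0.646.
p = a·p₁ + b·p₂ ≈ (0.936, 0.290, 0.201); φ = arcsin(p_z) ≈ 11.62°, λ = atan2(p_y, p_x) ≈ 17.21°.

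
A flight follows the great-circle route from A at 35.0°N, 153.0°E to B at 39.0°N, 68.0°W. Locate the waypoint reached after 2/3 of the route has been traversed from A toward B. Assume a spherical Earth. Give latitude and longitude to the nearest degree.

≈ 62°N, 106°W

From cos δ = sin φ₁ sin φ₂ + cos φ₁ cos φ₂ cos Δλ, the central angle is δ ≈ 1.691 rad (96.9°).
Interpolate at f = 2/3 with slerp weights a = sin((1−f)δ)/sin δ ≈ 0.538, b = sin(fδ)/sin δ ≈ 0.910.
p = a·p₁ + b·p₂ ≈ (-0.128, -0.455, 0.881); φ = arcsin(p_z) ≈ 61.77°, λ = atan2(p_y, p_x) ≈ -105.68°.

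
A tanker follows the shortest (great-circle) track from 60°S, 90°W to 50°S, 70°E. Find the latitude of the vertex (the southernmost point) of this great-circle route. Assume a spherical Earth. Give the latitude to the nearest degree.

The great circle lies in the plane with unit normal n̂ = (p₁ × p₂)/|p₁ × p₂|.
Here n̂_z ≈ +0.118; the vertex latitude is φ_max = arccos|n̂_z| ≈ 83.2°.
Check via Clairaut: cos φ_max = |cos φ₁| · sin C = cos(60.0°)·sin(166.4°) ≈ 0.118, again giving ≈ 83.2°.

≈ 83°S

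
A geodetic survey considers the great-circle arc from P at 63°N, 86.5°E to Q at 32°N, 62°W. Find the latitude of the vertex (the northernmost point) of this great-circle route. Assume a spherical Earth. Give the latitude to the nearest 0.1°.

≈ 78.3°N

The great circle lies in the plane with unit normal n̂ = (p₁ × p₂)/|p₁ × p₂|.
Here n̂_z ≈ -0.203; the vertex latitude is φ_max = arccos|n̂_z| ≈ 78.3°.
Check via Clairaut: cos φ_max = |cos φ₁| · sin C = cos(63.0°)·sin(26.6°) ≈ 0.203, again giving ≈ 78.3°.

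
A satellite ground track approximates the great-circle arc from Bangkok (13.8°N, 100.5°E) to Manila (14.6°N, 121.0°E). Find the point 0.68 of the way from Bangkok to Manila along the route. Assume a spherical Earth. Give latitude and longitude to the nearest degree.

≈ (15°N, 114°E)

From cos δ = sin φ₁ sin φ₂ + cos φ₁ cos φ₂ cos Δλ, the central angle is δ ≈ 0.347 rad (19.9°).
Interpolate at f = 0.68 with slerp weights a = sin((1−f)δ)/sin δ ≈ 0.326, b = sin(fδ)/sin δ ≈ 0.687.
p = a·p₁ + b·p₂ ≈ (-0.400, 0.881, 0.251); φ = arcsin(p_z) ≈ 14.54°, λ = atan2(p_y, p_x) ≈ 114.43°.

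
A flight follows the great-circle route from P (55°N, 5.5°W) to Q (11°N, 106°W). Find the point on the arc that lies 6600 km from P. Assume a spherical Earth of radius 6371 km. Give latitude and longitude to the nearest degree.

≈ (33°N, 88°W)

The haversine formula gives a central angle δ ≈ 1.517 rad (86.9°) between the endpoints. The total great-circle distance is δ·R ≈ 1.517 × 6371 ≈ 9665 km, so the target fraction is f = 6600/9665 ≈ 0.683.
Interpolate at f ≈ 0.683 with slerp weights a = sin((1−f)δ)/sin δ ≈ 0.463, b = sin(fδ)/sin δ ≈ 0.862.
p = a·p₁ + b·p₂ ≈ (0.031, -0.838, 0.544); φ = arcsin(p_z) ≈ 32.96°, λ = atan2(p_y, p_x) ≈ -87.85°.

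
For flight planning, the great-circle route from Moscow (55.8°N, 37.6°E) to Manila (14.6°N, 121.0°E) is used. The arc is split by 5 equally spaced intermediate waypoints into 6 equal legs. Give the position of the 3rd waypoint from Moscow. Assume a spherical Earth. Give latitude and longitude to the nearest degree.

≈ 43°N, 93°E

Convert each endpoint to a unit vector on the sphere (x = cos φ cos λ, y = cos φ sin λ, z = sin φ).
The central angle between the endpoints is δ = arccos(p₁·p₂) ≈ 1.296 rad (74.3°).
Interpolate at f = 3/6 with slerp weights a = sin((1−f)δ)/sin δ ≈ 0.627, b = sin(fδ)/sin δ ≈ 0.627.
p = a·p₁ + b·p₂ ≈ (-0.033, 0.735, 0.677); φ = arcsin(p_z) ≈ 42.60°, λ = atan2(p_y, p_x) ≈ 92.59°.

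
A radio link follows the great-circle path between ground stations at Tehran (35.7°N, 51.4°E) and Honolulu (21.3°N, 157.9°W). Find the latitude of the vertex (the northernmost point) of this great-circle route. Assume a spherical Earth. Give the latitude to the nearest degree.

The great circle lies in the plane with unit normal n̂ = (p₁ × p₂)/|p₁ × p₂|.
Here n̂_z ≈ +0.414; the vertex latitude is φ_max = arccos|n̂_z| ≈ 65.5°.

≈ 66°N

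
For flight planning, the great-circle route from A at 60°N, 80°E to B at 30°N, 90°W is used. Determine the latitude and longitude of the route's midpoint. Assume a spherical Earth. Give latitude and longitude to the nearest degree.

≈ 74°N, 77°W

Write both endpoints as unit vectors p₁, p₂ with components (cos φ cos λ, cos φ sin λ, sin φ).
The central angle between the endpoints is δ = arccos(p₁·p₂) ≈ 1.564 rad (89.6°).
Interpolate at f = 1/2 with slerp weights a = sin((1−f)δ)/sin δ ≈ 0.705, b = sin(fδ)/sin δ ≈ 0.705.
p = a·p₁ + b·p₂ ≈ (0.061, -0.263, 0.963); φ = arcsin(p_z) ≈ 74.32°, λ = atan2(p_y, p_x) ≈ -76.92°.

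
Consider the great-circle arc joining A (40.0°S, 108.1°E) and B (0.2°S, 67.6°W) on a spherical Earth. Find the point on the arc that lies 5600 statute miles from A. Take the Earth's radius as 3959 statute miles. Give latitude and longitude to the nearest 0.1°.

≈ (58.4°S, 59.3°W)

Write both endpoints as unit vectors p₁, p₂ with components (cos φ cos λ, cos φ sin λ, sin φ).
The central angle between the endpoints is δ = arccos(p₁·p₂) ≈ 2.437 rad (139.6°). The total great-circle distance is δ·R ≈ 2.437 × 3959 ≈ 9647 mi, so the target fraction is f = 5600/9647 ≈ 0.581.
Interpolate at f ≈ 0.581 with slerp weights a = sin((1−f)δ)/sin δ ≈ 1.317, b = sin(fδ)/sin δ ≈ 1.524.
p = a·p₁ + b·p₂ ≈ (0.268, -0.451, -0.852); φ = arcsin(p_z) ≈ -58.40°, λ = atan2(p_y, p_x) ≈ -59.30°.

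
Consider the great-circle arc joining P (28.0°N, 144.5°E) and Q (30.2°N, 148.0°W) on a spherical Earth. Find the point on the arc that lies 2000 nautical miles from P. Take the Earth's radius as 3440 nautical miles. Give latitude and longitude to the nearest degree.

≈ (34°N, 177°W)

Convert each endpoint to a unit vector on the sphere (x = cos φ cos λ, y = cos φ sin λ, z = sin φ).
The central angle between the endpoints is δ = arccos(p₁·p₂) ≈ 1.014 rad (58.1°). The total great-circle distance is δ·R ≈ 1.014 × 3440 ≈ 3489 nmi, so the target fraction is f = 2000/3489 ≈ 0.573.
Interpolate at f ≈ 0.573 with slerp weights a = sin((1−f)δ)/sin δ ≈ 0.494, b = sin(fδ)/sin δ ≈ 0.647.
p = a·p₁ + b·p₂ ≈ (-0.829, -0.043, 0.557); φ = arcsin(p_z) ≈ 33.87°, λ = atan2(p_y, p_x) ≈ -177.04°.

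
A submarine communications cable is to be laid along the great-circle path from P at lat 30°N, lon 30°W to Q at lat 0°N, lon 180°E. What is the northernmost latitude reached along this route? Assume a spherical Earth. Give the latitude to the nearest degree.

The great circle lies in the plane with unit normal n̂ = (p₁ × p₂)/|p₁ × p₂|.
Here n̂_z ≈ -0.655; the vertex latitude is φ_max = arccos|n̂_z| ≈ 49.1°.
Check via Clairaut: cos φ_max = |cos φ₁| · sin C = cos(30.0°)·sin(49.1°) ≈ 0.655, again giving ≈ 49.1°.

≈ 49°N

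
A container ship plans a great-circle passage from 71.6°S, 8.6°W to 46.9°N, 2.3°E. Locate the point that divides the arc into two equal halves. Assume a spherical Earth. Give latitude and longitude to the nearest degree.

≈ 12°S, 1°W

From cos δ = sin φ₁ sin φ₂ + cos φ₁ cos φ₂ cos Δλ, the central angle is δ ≈ 2.073 rad (118.8°).
Interpolate at f = 1/2 with slerp weights a = sin((1−f)δ)/sin δ ≈ 0.982, b = sin(fδ)/sin δ ≈ 0.982.
p = a·p₁ + b·p₂ ≈ (0.976, -0.019, -0.215); φ = arcsin(p_z) ≈ -12.40°, λ = atan2(p_y, p_x) ≈ -1.14°.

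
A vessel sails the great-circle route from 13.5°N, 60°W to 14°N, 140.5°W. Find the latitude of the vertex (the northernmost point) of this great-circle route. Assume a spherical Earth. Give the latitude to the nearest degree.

The great circle lies in the plane with unit normal n̂ = (p₁ × p₂)/|p₁ × p₂|.
Here n̂_z ≈ -0.952; the vertex latitude is φ_max = arccos|n̂_z| ≈ 17.8°.

≈ 18°N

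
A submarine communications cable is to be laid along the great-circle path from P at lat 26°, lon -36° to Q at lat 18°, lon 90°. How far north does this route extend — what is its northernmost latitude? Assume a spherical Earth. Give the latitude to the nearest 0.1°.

The great circle lies in the plane with unit normal n̂ = (p₁ × p₂)/|p₁ × p₂|.
Here n̂_z ≈ +0.743; the vertex latitude is φ_max = arccos|n̂_z| ≈ 42.0°.
Check via Clairaut: cos φ_max = |cos φ₁| · sin C = cos(26.0°)·sin(55.8°) ≈ 0.743, again giving ≈ 42.0°.

≈ 42.0°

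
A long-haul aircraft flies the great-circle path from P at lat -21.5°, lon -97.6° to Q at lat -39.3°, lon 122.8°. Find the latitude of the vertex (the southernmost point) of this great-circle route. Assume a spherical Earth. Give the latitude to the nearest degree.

≈ -61°

The great circle lies in the plane with unit normal n̂ = (p₁ × p₂)/|p₁ × p₂|.
Here n̂_z ≈ -0.492; the vertex latitude is φ_max = arccos|n̂_z| ≈ 60.5°.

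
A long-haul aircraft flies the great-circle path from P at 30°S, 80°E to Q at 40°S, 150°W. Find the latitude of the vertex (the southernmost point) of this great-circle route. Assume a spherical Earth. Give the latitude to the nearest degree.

≈ 59°S

The great circle lies in the plane with unit normal n̂ = (p₁ × p₂)/|p₁ × p₂|.
Here n̂_z ≈ +0.511; the vertex latitude is φ_max = arccos|n̂_z| ≈ 59.3°.
Check via Clairaut: cos φ_max = |cos φ₁| · sin C = cos(30.0°)·sin(143.8°) ≈ 0.511, again giving ≈ 59.3°.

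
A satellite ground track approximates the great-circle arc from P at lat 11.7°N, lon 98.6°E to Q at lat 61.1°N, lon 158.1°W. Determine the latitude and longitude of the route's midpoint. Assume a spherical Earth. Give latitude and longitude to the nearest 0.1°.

≈ lat 47.5°N, lon 127.0°E

Write both endpoints as unit vectors p₁, p₂ with components (cos φ cos λ, cos φ sin λ, sin φ).
The central angle between the endpoints is δ = arccos(p₁·p₂) ≈ 1.502 rad (86.1°).
Interpolate at f = 1/2 with slerp weights a = sin((1−f)δ)/sin δ ≈ 0.684, b = sin(fδ)/sin δ ≈ 0.684.
p = a·p₁ + b·p₂ ≈ (-0.407, 0.539, 0.738); φ = arcsin(p_z) ≈ 47.52°, λ = atan2(p_y, p_x) ≈ 127.05°.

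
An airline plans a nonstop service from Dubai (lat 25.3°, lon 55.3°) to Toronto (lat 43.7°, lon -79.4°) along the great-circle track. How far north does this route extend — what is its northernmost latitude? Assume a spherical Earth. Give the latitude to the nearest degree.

≈ 62°

The great circle lies in the plane with unit normal n̂ = (p₁ × p₂)/|p₁ × p₂|.
Here n̂_z ≈ -0.471; the vertex latitude is φ_max = arccos|n̂_z| ≈ 61.9°.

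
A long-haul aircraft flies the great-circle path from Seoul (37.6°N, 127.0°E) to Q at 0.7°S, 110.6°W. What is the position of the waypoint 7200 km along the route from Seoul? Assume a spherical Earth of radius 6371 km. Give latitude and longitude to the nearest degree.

≈ 31°N, 153°W

Write both endpoints as unit vectors p₁, p₂ with components (cos φ cos λ, cos φ sin λ, sin φ).
The central angle between the endpoints is δ = arccos(p₁·p₂) ≈ 2.017 rad (115.6°). The total great-circle distance is δ·R ≈ 2.017 × 6371 ≈ 12853 km, so the target fraction is f = 7200/12853 ≈ 0.560.
Interpolate at f ≈ 0.560 with slerp weights a = sin((1−f)δ)/sin δ ≈ 0.860, b = sin(fδ)/sin δ ≈ 1.003.
p = a·p₁ + b·p₂ ≈ (-0.763, -0.395, 0.512); φ = arcsin(p_z) ≈ 30.82°, λ = atan2(p_y, p_x) ≈ -152.64°.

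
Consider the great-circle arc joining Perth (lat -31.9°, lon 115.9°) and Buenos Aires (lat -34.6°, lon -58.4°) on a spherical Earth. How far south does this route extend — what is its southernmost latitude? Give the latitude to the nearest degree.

The great circle lies in the plane with unit normal n̂ = (p₁ × p₂)/|p₁ × p₂|.
Here n̂_z ≈ -0.076; the vertex latitude is φ_max = arccos|n̂_z| ≈ 85.7°.
Check via Clairaut: cos φ_max = |cos φ₁| · sin C = cos(31.9°)·sin(174.9°) ≈ 0.076, again giving ≈ 85.7°.

≈ -86°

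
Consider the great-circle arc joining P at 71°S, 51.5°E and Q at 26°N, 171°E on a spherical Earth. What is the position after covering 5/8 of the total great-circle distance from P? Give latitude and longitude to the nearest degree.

From cos δ = sin φ₁ sin φ₂ + cos φ₁ cos φ₂ cos Δλ, the central angle is δ ≈ 2.163 rad (124.0°).
Interpolate at f = 5/8 with slerp weights a = sin((1−f)δ)/sin δ ≈ 0.874, b = sin(fδ)/sin δ ≈ 1.177.
p = a·p₁ + b·p₂ ≈ (-0.868, 0.388, -0.311); φ = arcsin(p_z) ≈ -18.10°, λ = atan2(p_y, p_x) ≈ 155.89°.

≈ 18°S, 156°E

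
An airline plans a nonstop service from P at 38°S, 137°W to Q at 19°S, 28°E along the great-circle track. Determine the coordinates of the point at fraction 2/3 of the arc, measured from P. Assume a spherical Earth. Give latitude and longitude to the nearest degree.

≈ 57°S, 11°E

Convert each endpoint to a unit vector on the sphere (x = cos φ cos λ, y = cos φ sin λ, z = sin φ).
The central angle between the endpoints is δ = arccos(p₁·p₂) ≈ 2.117 rad (121.3°).
Interpolate at f = 2/3 with slerp weights a = sin((1−f)δ)/sin δ ≈ 0.759, b = sin(fδ)/sin δ ≈ 1.155.
p = a·p₁ + b·p₂ ≈ (0.527, 0.105, -0.843); φ = arcsin(p_z) ≈ -57.49°, λ = atan2(p_y, p_x) ≈ 11.27°.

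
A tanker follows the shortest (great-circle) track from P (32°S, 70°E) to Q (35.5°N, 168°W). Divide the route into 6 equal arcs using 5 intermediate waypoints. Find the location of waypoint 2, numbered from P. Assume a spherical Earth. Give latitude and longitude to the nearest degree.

From cos δ = sin φ₁ sin φ₂ + cos φ₁ cos φ₂ cos Δλ, the central angle is δ ≈ 2.310 rad (132.3°).
Interpolate at f = 2/6 with slerp weights a = sin((1−f)δ)/sin δ ≈ 1.352, b = sin(fδ)/sin δ ≈ 0.942.
p = a·p₁ + b·p₂ ≈ (-0.358, 0.918, -0.170); φ = arcsin(p_z) ≈ -9.77°, λ = atan2(p_y, p_x) ≈ 111.29°.

≈ (10°S, 111°E)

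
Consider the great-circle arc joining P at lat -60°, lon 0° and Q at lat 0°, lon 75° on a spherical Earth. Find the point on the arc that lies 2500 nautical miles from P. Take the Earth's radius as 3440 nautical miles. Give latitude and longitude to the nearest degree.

≈ lat -35°, lon 52°

Convert each endpoint to a unit vector on the sphere (x = cos φ cos λ, y = cos φ sin λ, z = sin φ).
The central angle between the endpoints is δ = arccos(p₁·p₂) ≈ 1.441 rad (82.6°). The total great-circle distance is δ·R ≈ 1.441 × 3440 ≈ 4957 nmi, so the target fraction is f = 2500/4957 ≈ 0.504.
Interpolate at f ≈ 0.504 with slerp weights a = sin((1−f)δ)/sin δ ≈ 0.661, b = sin(fδ)/sin δ ≈ 0.670.
p = a·p₁ + b·p₂ ≈ (0.504, 0.647, -0.572); φ = arcsin(p_z) ≈ -34.90°, λ = atan2(p_y, p_x) ≈ 52.11°.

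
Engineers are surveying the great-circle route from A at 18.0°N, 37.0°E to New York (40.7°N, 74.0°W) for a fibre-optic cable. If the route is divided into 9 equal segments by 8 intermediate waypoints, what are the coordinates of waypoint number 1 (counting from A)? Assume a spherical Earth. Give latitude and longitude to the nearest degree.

Convert each endpoint to a unit vector on the sphere (x = cos φ cos λ, y = cos φ sin λ, z = sin φ).
The central angle between the endpoints is δ = arccos(p₁·p₂) ≈ 1.628 rad (93.3°).
Interpolate at f = 1/9 with slerp weights a = sin((1−f)δ)/sin δ ≈ 0.994, b = sin(fδ)/sin δ ≈ 0.180.
p = a·p₁ + b·p₂ ≈ (0.793, 0.438, 0.425); φ = arcsin(p_z) ≈ 25.13°, λ = atan2(p_y, p_x) ≈ 28.90°.

≈ 25°N, 29°E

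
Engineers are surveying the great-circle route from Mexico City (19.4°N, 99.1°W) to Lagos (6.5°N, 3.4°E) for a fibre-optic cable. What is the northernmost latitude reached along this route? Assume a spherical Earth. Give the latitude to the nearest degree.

≈ 22°N

The great circle lies in the plane with unit normal n̂ = (p₁ × p₂)/|p₁ × p₂|.
Here n̂_z ≈ +0.928; the vertex latitude is φ_max = arccos|n̂_z| ≈ 21.9°.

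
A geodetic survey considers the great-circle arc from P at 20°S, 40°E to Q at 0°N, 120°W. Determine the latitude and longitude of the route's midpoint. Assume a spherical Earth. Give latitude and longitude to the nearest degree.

Write both endpoints as unit vectors p₁, p₂ with components (cos φ cos λ, cos φ sin λ, sin φ).
The central angle between the endpoints is δ = arccos(p₁·p₂) ≈ 2.653 rad (152.0°).
Interpolate at f = 1/2 with slerp weights a = sin((1−f)δ)/sin δ ≈ 2.067, b = sin(fδ)/sin δ ≈ 2.067.
p = a·p₁ + b·p₂ ≈ (0.455, -0.542, -0.707); φ = arcsin(p_z) ≈ -45.00°, λ = atan2(p_y, p_x) ≈ -50.00°.

≈ 45°S, 50°W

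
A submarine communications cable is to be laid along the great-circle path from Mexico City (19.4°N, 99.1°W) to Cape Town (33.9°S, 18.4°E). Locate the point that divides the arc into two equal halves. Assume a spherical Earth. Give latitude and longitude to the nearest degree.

≈ 14°S, 46°W

Write both endpoints as unit vectors p₁, p₂ with components (cos φ cos λ, cos φ sin λ, sin φ).
The central angle between the endpoints is δ = arccos(p₁·p₂) ≈ 2.149 rad (123.1°).
Interpolate at f = 1/2 with slerp weights a = sin((1−f)δ)/sin δ ≈ 1.050, b = sin(fδ)/sin δ ≈ 1.050.
p = a·p₁ + b·p₂ ≈ (0.671, -0.703, -0.237); φ = arcsin(p_z) ≈ -13.71°, λ = atan2(p_y, p_x) ≈ -46.36°.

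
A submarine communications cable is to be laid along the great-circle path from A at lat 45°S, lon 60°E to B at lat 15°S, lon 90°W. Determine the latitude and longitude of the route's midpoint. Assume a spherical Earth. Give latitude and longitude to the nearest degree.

The haversine formula gives a central angle δ ≈ 1.992 rad (114.1°) between the endpoints.
Interpolate at f = 1/2 with slerp weights a = sin((1−f)δ)/sin δ ≈ 0.919, b = sin(fδ)/sin δ ≈ 0.919.
p = a·p₁ + b·p₂ ≈ (0.325, -0.325, -0.888); φ = arcsin(p_z) ≈ -62.63°, λ = atan2(p_y, p_x) ≈ -45.00°.

≈ lat 63°S, lon 45°W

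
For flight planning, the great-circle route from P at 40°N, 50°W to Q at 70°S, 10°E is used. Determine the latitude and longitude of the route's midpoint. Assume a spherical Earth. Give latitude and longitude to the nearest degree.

≈ 17°S, 32°W

Convert each endpoint to a unit vector on the sphere (x = cos φ cos λ, y = cos φ sin λ, z = sin φ).
The central angle between the endpoints is δ = arccos(p₁·p₂) ≈ 2.064 rad (118.2°).
Interpolate at f = 1/2 with slerp weights a = sin((1−f)δ)/sin δ ≈ 0.974, b = sin(fδ)/sin δ ≈ 0.974.
p = a·p₁ + b·p₂ ≈ (0.808, -0.514, -0.289); φ = arcsin(p_z) ≈ -16.81°, λ = atan2(p_y, p_x) ≈ -32.46°.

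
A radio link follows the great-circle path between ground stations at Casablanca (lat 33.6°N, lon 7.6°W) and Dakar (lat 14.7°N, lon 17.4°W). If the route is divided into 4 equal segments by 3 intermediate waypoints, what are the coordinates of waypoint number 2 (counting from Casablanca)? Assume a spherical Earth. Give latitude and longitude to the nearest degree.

Write both endpoints as unit vectors p₁, p₂ with components (cos φ cos λ, cos φ sin λ, sin φ).
The central angle between the endpoints is δ = arccos(p₁·p₂) ≈ 0.364 rad (20.9°).
Interpolate at f = 2/4 with slerp weights a = sin((1−f)δ)/sin δ ≈ 0.508, b = sin(fδ)/sin δ ≈ 0.508.
p = a·p₁ + b·p₂ ≈ (0.889, -0.203, 0.410); φ = arcsin(p_z) ≈ 24.23°, λ = atan2(p_y, p_x) ≈ -12.87°.

≈ lat 24°N, lon 13°W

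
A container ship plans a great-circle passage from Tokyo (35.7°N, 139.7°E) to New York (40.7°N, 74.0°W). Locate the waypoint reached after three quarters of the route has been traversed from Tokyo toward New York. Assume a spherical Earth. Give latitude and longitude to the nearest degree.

Convert each endpoint to a unit vector on the sphere (x = cos φ cos λ, y = cos φ sin λ, z = sin φ).
The central angle between the endpoints is δ = arccos(p₁·p₂) ≈ 1.703 rad (97.6°).
Interpolate at f = 3/4 with slerp weights a = sin((1−f)δ)/sin δ ≈ 0.417, b = sin(fδ)/sin δ ≈ 0.966.
p = a·p₁ + b·p₂ ≈ (-0.056, -0.485, 0.873); φ = arcsin(p_z) ≈ 60.78°, λ = atan2(p_y, p_x) ≈ -96.62°.

≈ (61°N, 97°W)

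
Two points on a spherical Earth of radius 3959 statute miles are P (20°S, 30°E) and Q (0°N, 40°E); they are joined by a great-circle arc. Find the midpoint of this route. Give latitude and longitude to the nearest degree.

From cos δ = sin φ₁ sin φ₂ + cos φ₁ cos φ₂ cos Δλ, the central angle is δ ≈ 0.389 rad (22.3°).
Interpolate at f = 1/2 with slerp weights a = sin((1−f)δ)/sin δ ≈ 0.510, b = sin(fδ)/sin δ ≈ 0.510.
p = a·p₁ + b·p₂ ≈ (0.805, 0.567, -0.174); φ = arcsin(p_z) ≈ -10.04°, λ = atan2(p_y, p_x) ≈ 35.16°.

≈ (10°S, 35°E)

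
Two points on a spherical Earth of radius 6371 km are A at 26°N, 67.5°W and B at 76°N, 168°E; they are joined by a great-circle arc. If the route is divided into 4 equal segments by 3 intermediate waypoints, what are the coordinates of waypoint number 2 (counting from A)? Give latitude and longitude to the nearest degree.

≈ 61°N, 82°W

Convert each endpoint to a unit vector on the sphere (x = cos φ cos λ, y = cos φ sin λ, z = sin φ).
The central angle between the endpoints is δ = arccos(p₁·p₂) ≈ 1.264 rad (72.4°).
Interpolate at f = 2/4 with slerp weights a = sin((1−f)δ)/sin δ ≈ 0.620, b = sin(fδ)/sin δ ≈ 0.620.
p = a·p₁ + b·p₂ ≈ (0.066, -0.483, 0.873); φ = arcsin(p_z) ≈ 60.80°, λ = atan2(p_y, p_x) ≈ -82.17°.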